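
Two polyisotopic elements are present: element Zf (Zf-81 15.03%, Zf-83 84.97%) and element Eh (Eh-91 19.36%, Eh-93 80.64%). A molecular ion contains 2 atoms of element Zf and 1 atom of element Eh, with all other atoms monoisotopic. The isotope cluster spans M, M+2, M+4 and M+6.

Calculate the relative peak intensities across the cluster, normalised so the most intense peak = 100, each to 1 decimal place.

Element Zf pattern (n=2): 0.02259009 : 0.25541982 : 0.72199009
Element Eh pattern (n=1): 0.1936 : 0.8064
Convolve the two distributions (both contribute in 2-u steps):
  M: 0.02259009×0.1936 = 0.004373
  M+2: 0.02259009×0.8064 + 0.25541982×0.1936 = 0.067666
  M+4: 0.25541982×0.8064 + 0.72199009×0.1936 = 0.345748
  M+6: 0.72199009×0.8064 = 0.582213
Scale to base peak (0.582213) = 100: 0.8 : 11.6 : 59.4 : 100.0

0.8 : 11.6 : 59.4 : 100.0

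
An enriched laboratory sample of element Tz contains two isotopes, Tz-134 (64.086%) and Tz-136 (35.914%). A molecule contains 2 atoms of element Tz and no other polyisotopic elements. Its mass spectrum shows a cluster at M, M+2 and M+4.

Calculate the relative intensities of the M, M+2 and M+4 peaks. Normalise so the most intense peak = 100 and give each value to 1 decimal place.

89.2 : 100.0 : 28.0

Each Tz atom is independently Tz-134 (p = 0.64086) or Tz-136 (q = 0.35914); the cluster is the binomial expansion (p + q)^2.
P(M) = 0.64086^2 = 0.410702
P(M+2) = 2 × 0.64086^1 × 0.35914^1 = 0.460317
P(M+4) = 0.35914^2 = 0.128982
The M+2 peak is largest (0.460317); scaling to 100 gives 89.2 : 100.0 : 28.0.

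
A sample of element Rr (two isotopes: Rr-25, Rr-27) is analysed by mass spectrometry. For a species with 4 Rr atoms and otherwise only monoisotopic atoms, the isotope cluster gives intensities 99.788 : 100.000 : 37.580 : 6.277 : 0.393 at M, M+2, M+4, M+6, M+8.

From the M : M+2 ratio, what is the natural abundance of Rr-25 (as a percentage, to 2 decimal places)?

79.97%

Write p for the Rr-25 fraction. I(M+2)/I(M) = [C(4,1)·p^3·(1−p)] / p^4 = 4·(1−p)/p = 100.000/99.788 = 1.0021
(1−p)/p = 1.0021/4 = 0.2505  ⇒  p = 1/(1 + 0.2505) = 0.7997
Rr-25: 79.97%, Rr-27: 20.03%.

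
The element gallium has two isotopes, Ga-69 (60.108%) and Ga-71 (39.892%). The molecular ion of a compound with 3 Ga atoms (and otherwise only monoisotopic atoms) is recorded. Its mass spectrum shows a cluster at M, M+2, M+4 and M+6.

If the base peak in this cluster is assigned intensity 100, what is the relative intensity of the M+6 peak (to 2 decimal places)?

Term probabilities: M 0.2172, M+2 0.4324, M+4 0.2870, M+6 0.0635. Base peak = M+2.
P(M+2) = C(3,1) × 0.60108^2 × 0.39892^1 = 3 × 0.36129717 × 0.39892 = 0.432386 (base)
P(M+6) = C(3,3) × 0.60108^0 × 0.39892^3 = 1 × 1.0000 × 0.063483 = 0.063483
Relative intensity = 0.063483 / 0.432386 × 100 = 14.68

14.68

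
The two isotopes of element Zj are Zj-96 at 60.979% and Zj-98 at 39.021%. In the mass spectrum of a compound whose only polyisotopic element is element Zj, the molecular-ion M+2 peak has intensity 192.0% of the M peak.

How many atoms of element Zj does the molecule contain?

For n independent Zj atoms, I(M+2)/I(M) = n · (abundance Zj-98) / (abundance Zj-96) = n · 0.39021/0.60979.
n = 1.920 × 0.60979/0.39021 = 3.00 ≈ 3

3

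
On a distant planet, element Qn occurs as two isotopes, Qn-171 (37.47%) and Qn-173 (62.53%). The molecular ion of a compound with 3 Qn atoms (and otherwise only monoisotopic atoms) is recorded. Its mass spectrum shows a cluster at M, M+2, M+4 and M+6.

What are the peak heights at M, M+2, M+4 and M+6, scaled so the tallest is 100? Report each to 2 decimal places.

Expanding (0.3747 + 0.6253)^3:
P(M) = 0.3747^3 = 0.052608
P(M+2) = 3 × 0.3747^2 × 0.6253^1 = 0.263377
P(M+4) = 3 × 0.3747^1 × 0.6253^2 = 0.439523
P(M+6) = 0.6253^3 = 0.244492
The M+4 peak is largest (0.439523); scaling to 100 gives 11.97 : 59.92 : 100.00 : 55.63.

11.97 : 59.92 : 100.00 : 55.63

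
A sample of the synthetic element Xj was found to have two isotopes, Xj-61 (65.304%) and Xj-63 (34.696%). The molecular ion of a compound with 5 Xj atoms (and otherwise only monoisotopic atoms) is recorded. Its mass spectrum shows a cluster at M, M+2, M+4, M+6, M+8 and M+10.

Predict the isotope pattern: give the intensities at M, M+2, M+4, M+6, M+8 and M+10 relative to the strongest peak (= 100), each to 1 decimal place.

35.4 : 94.1 : 100.0 : 53.1 : 14.1 : 1.5

The 5 Xj atoms are independent, so intensities follow the terms of (0.65304 + 0.34696)^5.
P(M) = 0.65304^5 = 0.118768
P(M+2) = 5 × 0.65304^4 × 0.34696^1 = 0.315507
P(M+4) = 10 × 0.65304^3 × 0.34696^2 = 0.335257
P(M+6) = 10 × 0.65304^2 × 0.34696^3 = 0.178122
P(M+8) = 5 × 0.65304^1 × 0.34696^4 = 0.047318
P(M+10) = 0.34696^5 = 0.005028
The M+4 peak is largest (0.335257); scaling to 100 gives 35.4 : 94.1 : 100.0 : 53.1 : 14.1 : 1.5.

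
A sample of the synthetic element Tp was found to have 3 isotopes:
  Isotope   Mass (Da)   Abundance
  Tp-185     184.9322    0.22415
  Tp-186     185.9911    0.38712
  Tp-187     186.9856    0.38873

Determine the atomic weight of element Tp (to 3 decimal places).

186.140 Da

The abundance-weighted mean is 0.22415 × 184.9322 + 0.38712 × 185.9911 + 0.38873 × 186.9856
= 41.45255 + 72.00087 + 72.68691 = 186.14033 Da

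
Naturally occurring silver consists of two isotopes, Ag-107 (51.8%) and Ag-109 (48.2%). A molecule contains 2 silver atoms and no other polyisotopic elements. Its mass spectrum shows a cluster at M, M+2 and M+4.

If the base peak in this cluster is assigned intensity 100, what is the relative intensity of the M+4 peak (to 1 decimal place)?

46.5

(0.518 + 0.482)^2 gives M 0.2683, M+2 0.4994, M+4 0.2323; the largest is M+2.
P(M+2) = C(2,1) × 0.518^1 × 0.482^1 = 2 × 0.5180 × 0.4820 = 0.499352 (base)
P(M+4) = C(2,2) × 0.518^0 × 0.482^2 = 1 × 1.0000 × 0.232324 = 0.232324
Relative intensity = 0.232324 / 0.499352 × 100 = 46.5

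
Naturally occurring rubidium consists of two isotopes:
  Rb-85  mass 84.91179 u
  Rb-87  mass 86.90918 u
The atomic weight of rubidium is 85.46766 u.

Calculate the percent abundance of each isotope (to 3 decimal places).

Rb-85: 72.170%, Rb-87: 27.830%

Writing the weighted mean with unknown fraction x of Rb-85:
84.91179·x + 86.90918·(1 − x) = 85.46766
(84.91179 − 86.90918)·x = 85.46766 − 86.90918
x = -1.44152 / -1.99739 = 0.72170 → 72.170% Rb-85, 27.830% Rb-87.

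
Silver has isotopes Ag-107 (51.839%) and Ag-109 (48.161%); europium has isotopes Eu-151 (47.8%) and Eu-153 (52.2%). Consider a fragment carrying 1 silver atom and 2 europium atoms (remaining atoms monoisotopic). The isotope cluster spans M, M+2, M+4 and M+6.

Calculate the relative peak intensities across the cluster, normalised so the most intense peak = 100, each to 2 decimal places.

31.04 : 96.63 : 100.00 : 34.39

Silver pattern (n=1): 0.51839 : 0.48161
Europium pattern (n=2): 0.228484 : 0.499032 : 0.272484
Convolve the two distributions (both contribute in 2-u steps):
  M: 0.51839×0.228484 = 0.118444
  M+2: 0.51839×0.499032 + 0.48161×0.228484 = 0.368733
  M+4: 0.51839×0.272484 + 0.48161×0.499032 = 0.381592
  M+6: 0.48161×0.272484 = 0.131231
Scale to base peak (0.381592) = 100: 31.04 : 96.63 : 100.00 : 34.39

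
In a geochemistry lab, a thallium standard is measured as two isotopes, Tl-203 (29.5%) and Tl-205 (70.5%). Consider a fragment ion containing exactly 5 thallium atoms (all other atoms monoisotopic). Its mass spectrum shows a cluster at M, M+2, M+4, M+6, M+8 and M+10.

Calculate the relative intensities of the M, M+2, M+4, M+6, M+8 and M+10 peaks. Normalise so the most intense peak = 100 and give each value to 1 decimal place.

Expanding (0.295 + 0.705)^5:
P(M) = 0.295^5 = 0.002234
P(M+2) = 5 × 0.295^4 × 0.705^1 = 0.026696
P(M+4) = 10 × 0.295^3 × 0.705^2 = 0.127598
P(M+6) = 10 × 0.295^2 × 0.705^3 = 0.304938
P(M+8) = 5 × 0.295^1 × 0.705^4 = 0.364375
P(M+10) = 0.705^5 = 0.174159
The M+8 peak is largest (0.364375); scaling to 100 gives 0.6 : 7.3 : 35.0 : 83.7 : 100.0 : 47.8.

0.6 : 7.3 : 35.0 : 83.7 : 100.0 : 47.8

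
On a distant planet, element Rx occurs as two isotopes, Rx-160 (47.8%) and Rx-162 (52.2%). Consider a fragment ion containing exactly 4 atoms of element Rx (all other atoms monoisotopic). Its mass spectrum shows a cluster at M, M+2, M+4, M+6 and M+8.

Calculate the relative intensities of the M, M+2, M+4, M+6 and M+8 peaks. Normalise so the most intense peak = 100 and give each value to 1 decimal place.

The 4 Rx atoms are independent, so intensities follow the terms of (0.478 + 0.522)^4.
P(M) = 0.478^4 = 0.052205
P(M+2) = 4 × 0.478^3 × 0.522^1 = 0.228042
P(M+4) = 6 × 0.478^2 × 0.522^2 = 0.373549
P(M+6) = 4 × 0.478^1 × 0.522^3 = 0.271956
P(M+8) = 0.522^4 = 0.074248
The M+4 peak is largest (0.373549); scaling to 100 gives 14.0 : 61.0 : 100.0 : 72.8 : 19.9.

14.0 : 61.0 : 100.0 : 72.8 : 19.9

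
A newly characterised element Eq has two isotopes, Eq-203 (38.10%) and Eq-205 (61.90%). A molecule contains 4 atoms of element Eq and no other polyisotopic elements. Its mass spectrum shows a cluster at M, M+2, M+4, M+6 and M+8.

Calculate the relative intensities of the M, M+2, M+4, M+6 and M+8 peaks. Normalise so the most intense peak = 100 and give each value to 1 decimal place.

Expanding (0.3810 + 0.6190)^4:
P(M) = 0.3810^4 = 0.021072
P(M+2) = 4 × 0.3810^3 × 0.6190^1 = 0.136939
P(M+4) = 6 × 0.3810^2 × 0.6190^2 = 0.333720
P(M+6) = 4 × 0.3810^1 × 0.6190^3 = 0.361457
P(M+8) = 0.6190^4 = 0.146812
The M+6 peak is largest (0.361457); scaling to 100 gives 5.8 : 37.9 : 92.3 : 100.0 : 40.6.

5.8 : 37.9 : 92.3 : 100.0 : 40.6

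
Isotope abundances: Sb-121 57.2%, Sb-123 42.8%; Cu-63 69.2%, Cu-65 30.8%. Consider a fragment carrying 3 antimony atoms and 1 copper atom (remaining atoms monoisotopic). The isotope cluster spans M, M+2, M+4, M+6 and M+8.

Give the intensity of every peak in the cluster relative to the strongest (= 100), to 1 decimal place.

Antimony pattern (n=3): 0.18714925 : 0.42010426 : 0.31434374 : 0.07840275
Copper pattern (n=1): 0.6920 : 0.3080
Convolve the two distributions (both contribute in 2-u steps):
  M: 0.18714925×0.6920 = 0.129507
  M+2: 0.18714925×0.3080 + 0.42010426×0.6920 = 0.348354
  M+4: 0.42010426×0.3080 + 0.31434374×0.6920 = 0.346918
  M+6: 0.31434374×0.3080 + 0.07840275×0.6920 = 0.151073
  M+8: 0.07840275×0.3080 = 0.024148
Scale to base peak (0.348354) = 100: 37.2 : 100.0 : 99.6 : 43.4 : 6.9

37.2 : 100.0 : 99.6 : 43.4 : 6.9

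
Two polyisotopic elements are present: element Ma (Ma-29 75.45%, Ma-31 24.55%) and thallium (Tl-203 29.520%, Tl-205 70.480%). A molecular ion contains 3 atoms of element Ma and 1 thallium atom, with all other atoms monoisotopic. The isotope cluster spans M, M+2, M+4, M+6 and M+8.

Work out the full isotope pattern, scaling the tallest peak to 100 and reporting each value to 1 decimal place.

Element Ma pattern (n=3): 0.4295144 : 0.41926754 : 0.13642171 : 0.01479635
Thallium pattern (n=1): 0.2952 : 0.7048
Convolve the two distributions (both contribute in 2-u steps):
  M: 0.4295144×0.2952 = 0.126793
  M+2: 0.4295144×0.7048 + 0.41926754×0.2952 = 0.426490
  M+4: 0.41926754×0.7048 + 0.13642171×0.2952 = 0.335771
  M+6: 0.13642171×0.7048 + 0.01479635×0.2952 = 0.100518
  M+8: 0.01479635×0.7048 = 0.010428
Scale to base peak (0.426490) = 100: 29.7 : 100.0 : 78.7 : 23.6 : 2.4

29.7 : 100.0 : 78.7 : 23.6 : 2.4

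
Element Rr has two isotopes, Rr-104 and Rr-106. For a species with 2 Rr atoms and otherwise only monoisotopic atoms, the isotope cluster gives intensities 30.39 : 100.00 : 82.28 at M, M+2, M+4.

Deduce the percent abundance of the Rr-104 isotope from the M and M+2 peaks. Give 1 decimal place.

Let p = fractional abundance of Rr-104. I(M+2)/I(M) = [C(2,1)·p^1·(1−p)] / p^2 = 2·(1−p)/p = 100.00/30.39 = 3.2906
(1−p)/p = 3.2906/2 = 1.6453  ⇒  p = 1/(1 + 1.6453) = 0.3780
Rr-104: 37.8%, Rr-106: 62.2%.

37.8%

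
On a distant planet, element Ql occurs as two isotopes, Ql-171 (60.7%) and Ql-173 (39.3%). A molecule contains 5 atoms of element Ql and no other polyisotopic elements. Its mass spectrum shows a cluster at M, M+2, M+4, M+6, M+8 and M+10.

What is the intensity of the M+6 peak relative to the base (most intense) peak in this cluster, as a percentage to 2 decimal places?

(0.607 + 0.393)^5 gives M 0.0824, M+2 0.2668, M+4 0.3454, M+6 0.2236, M+8 0.0724, M+10 0.0094; the largest is M+4.
P(M+4) = C(5,2) × 0.607^3 × 0.393^2 = 10 × 0.22364854 × 0.154449 = 0.345423 (base)
P(M+6) = C(5,3) × 0.607^2 × 0.393^3 = 10 × 0.368449 × 0.06069846 = 0.223643
Relative intensity = 0.223643 / 0.345423 × 100 = 64.74

64.74%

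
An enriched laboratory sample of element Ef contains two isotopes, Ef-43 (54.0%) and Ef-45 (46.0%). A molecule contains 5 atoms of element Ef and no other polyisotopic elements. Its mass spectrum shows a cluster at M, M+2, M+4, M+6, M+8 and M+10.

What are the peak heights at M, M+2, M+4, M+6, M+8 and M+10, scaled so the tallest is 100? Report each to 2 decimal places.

Expanding (0.540 + 0.460)^5:
P(M) = 0.540^5 = 0.045917
P(M+2) = 5 × 0.540^4 × 0.460^1 = 0.195570
P(M+4) = 10 × 0.540^3 × 0.460^2 = 0.333194
P(M+6) = 10 × 0.540^2 × 0.460^3 = 0.283832
P(M+8) = 5 × 0.540^1 × 0.460^4 = 0.120891
P(M+10) = 0.460^5 = 0.020596
The M+4 peak is largest (0.333194); scaling to 100 gives 13.78 : 58.70 : 100.00 : 85.19 : 36.28 : 6.18.

13.78 : 58.70 : 100.00 : 85.19 : 36.28 : 6.18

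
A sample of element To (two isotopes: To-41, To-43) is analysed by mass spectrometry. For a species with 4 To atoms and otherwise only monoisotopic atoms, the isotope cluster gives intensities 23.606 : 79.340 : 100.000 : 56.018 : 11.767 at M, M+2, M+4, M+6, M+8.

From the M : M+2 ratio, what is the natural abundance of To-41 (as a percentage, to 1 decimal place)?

54.3%

Let p = fractional abundance of To-41. I(M+2)/I(M) = [C(4,1)·p^3·(1−p)] / p^4 = 4·(1−p)/p = 79.340/23.606 = 3.3610
(1−p)/p = 3.3610/4 = 0.8403  ⇒  p = 1/(1 + 0.8403) = 0.5434
To-41: 54.3%, To-43: 45.7%.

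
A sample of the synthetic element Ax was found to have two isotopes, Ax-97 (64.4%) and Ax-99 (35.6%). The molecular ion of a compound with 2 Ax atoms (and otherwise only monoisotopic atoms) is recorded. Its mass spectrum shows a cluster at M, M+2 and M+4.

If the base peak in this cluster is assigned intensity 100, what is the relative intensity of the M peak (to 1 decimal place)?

Term probabilities: M 0.4147, M+2 0.4585, M+4 0.1267. Base peak = M+2.
P(M+2) = C(2,1) × 0.644^1 × 0.356^1 = 2 × 0.6440 × 0.3560 = 0.458528 (base)
P(M) = C(2,0) × 0.644^2 × 0.356^0 = 1 × 0.414736 × 1.0000 = 0.414736
Relative intensity = 0.414736 / 0.458528 × 100 = 90.4

90.4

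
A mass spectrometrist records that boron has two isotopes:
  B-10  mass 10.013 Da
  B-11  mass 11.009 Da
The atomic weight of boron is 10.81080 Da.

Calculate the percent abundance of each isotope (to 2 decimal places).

Let x be the fractional abundance of B-10; then B-11 has abundance 1 − x.
10.013·x + 11.009·(1 − x) = 10.81080
(10.013 − 11.009)·x = 10.81080 − 11.009
x = -0.19820 / -0.996 = 0.19900 → 19.90% B-10, 80.10% B-11.

B-10: 19.90%, B-11: 80.10%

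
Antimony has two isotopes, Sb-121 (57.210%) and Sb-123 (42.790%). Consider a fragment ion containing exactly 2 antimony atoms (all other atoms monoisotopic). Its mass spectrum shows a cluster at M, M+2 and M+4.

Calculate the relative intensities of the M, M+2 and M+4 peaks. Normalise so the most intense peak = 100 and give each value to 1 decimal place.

66.8 : 100.0 : 37.4

Expanding (0.57210 + 0.42790)^2:
P(M) = 0.57210^2 = 0.327298
P(M+2) = 2 × 0.57210^1 × 0.42790^1 = 0.489603
P(M+4) = 0.42790^2 = 0.183098
The M+2 peak is largest (0.489603); scaling to 100 gives 66.8 : 100.0 : 37.4.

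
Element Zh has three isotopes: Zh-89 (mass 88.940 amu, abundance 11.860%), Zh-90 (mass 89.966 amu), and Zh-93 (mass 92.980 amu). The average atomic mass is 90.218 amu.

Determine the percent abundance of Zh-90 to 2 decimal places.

75.74%

Let x and y be the fractions of Zh-90 and Zh-93. Then x + y = 1 − 0.11860 = 0.88140 and 89.966x + 92.980y = 90.218 − 0.11860×88.940 = 79.669716.
Substituting: 89.966x + 92.980(0.88140 − x) = 79.669716
(89.966 − 92.980)x = -2.282856  ⇒  x = 0.75742, y = 0.12398
Zh-90: 75.74%, Zh-93: 12.40%.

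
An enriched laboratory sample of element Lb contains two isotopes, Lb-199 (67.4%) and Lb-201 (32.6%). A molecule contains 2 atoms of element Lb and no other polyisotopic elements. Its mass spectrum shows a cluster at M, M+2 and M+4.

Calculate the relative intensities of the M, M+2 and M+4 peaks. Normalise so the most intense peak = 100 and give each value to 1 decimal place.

100.0 : 96.7 : 23.4

Expanding (0.674 + 0.326)^2:
P(M) = 0.674^2 = 0.454276
P(M+2) = 2 × 0.674^1 × 0.326^1 = 0.439448
P(M+4) = 0.326^2 = 0.106276
The M peak is largest (0.454276); scaling to 100 gives 100.0 : 96.7 : 23.4.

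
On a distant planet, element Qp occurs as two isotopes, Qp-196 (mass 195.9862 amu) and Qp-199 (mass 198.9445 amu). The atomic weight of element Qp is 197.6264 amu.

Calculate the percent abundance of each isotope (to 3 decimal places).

Writing the weighted mean with unknown fraction x of Qp-196:
195.9862·x + 198.9445·(1 − x) = 197.6264
(195.9862 − 198.9445)·x = 197.6264 − 198.9445
x = -1.3181 / -2.9583 = 0.44556 → 44.556% Qp-196, 55.444% Qp-199.

Qp-196: 44.556%, Qp-199: 55.444%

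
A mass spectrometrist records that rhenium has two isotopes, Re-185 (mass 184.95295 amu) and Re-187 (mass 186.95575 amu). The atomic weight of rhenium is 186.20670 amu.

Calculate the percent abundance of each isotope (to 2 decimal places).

Writing the weighted mean with unknown fraction x of Re-185:
184.95295·x + 186.95575·(1 − x) = 186.20670
(184.95295 − 186.95575)·x = 186.20670 − 186.95575
x = -0.74905 / -2.00280 = 0.37400 → 37.40% Re-185, 62.60% Re-187.

Re-185: 37.40%, Re-187: 62.60%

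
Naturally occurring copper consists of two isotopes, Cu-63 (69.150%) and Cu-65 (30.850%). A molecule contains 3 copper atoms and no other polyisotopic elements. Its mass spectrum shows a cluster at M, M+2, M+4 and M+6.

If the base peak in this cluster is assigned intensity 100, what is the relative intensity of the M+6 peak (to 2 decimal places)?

Term probabilities: M 0.3307, M+2 0.4425, M+4 0.1974, M+6 0.0294. Base peak = M+2.
P(M+2) = C(3,1) × 0.69150^2 × 0.30850^1 = 3 × 0.47817225 × 0.3085 = 0.442548 (base)
P(M+6) = C(3,3) × 0.69150^0 × 0.30850^3 = 1 × 1.0000 × 0.02936064 = 0.029361
Relative intensity = 0.029361 / 0.442548 × 100 = 6.63

6.63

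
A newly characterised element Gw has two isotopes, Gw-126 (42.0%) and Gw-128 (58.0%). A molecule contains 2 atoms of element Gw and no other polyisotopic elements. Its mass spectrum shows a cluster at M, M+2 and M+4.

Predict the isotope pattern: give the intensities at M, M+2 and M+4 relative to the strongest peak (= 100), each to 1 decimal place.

36.2 : 100.0 : 69.0

Each Gw atom is independently Gw-126 (p = 0.420) or Gw-128 (q = 0.580); the cluster is the binomial expansion (p + q)^2.
P(M) = 0.420^2 = 0.176400
P(M+2) = 2 × 0.420^1 × 0.580^1 = 0.487200
P(M+4) = 0.580^2 = 0.336400
The M+2 peak is largest (0.487200); scaling to 100 gives 36.2 : 100.0 : 69.0.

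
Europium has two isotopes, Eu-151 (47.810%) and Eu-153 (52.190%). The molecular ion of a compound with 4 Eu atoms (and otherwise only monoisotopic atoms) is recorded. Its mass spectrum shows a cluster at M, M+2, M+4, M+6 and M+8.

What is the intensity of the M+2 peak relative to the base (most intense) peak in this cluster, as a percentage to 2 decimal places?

Binomial terms of (0.47810 + 0.52190)^4: M 0.0522, M+2 0.2281, M+4 0.3736, M+6 0.2719, M+8 0.0742 → M+4 is the base peak.
P(M+4) = C(4,2) × 0.47810^2 × 0.52190^2 = 6 × 0.22857961 × 0.27237961 = 0.373563 (base)
P(M+2) = C(4,1) × 0.47810^3 × 0.52190^1 = 4 × 0.10928391 × 0.5219 = 0.228141
Relative intensity = 0.228141 / 0.373563 × 100 = 61.07

61.07%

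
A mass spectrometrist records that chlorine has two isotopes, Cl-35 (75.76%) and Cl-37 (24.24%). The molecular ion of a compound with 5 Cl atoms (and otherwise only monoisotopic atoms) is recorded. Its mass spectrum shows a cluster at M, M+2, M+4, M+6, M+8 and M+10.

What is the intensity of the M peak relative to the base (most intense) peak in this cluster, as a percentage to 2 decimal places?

62.51%

(0.7576 + 0.2424)^5 gives M 0.2496, M+2 0.3993, M+4 0.2555, M+6 0.0817, M+8 0.0131, M+10 0.0008; the largest is M+2.
P(M+2) = C(5,1) × 0.7576^4 × 0.2424^1 = 5 × 0.32942751 × 0.2424 = 0.399266 (base)
P(M) = C(5,0) × 0.7576^5 × 0.2424^0 = 1 × 0.24957428 × 1.0000 = 0.249574
Relative intensity = 0.249574 / 0.399266 × 100 = 62.51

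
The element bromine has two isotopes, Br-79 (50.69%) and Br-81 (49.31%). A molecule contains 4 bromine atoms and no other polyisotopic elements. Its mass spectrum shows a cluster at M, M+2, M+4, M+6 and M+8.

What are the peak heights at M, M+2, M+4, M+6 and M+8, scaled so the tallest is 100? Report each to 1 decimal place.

Expanding (0.5069 + 0.4931)^4:
P(M) = 0.5069^4 = 0.066022
P(M+2) = 4 × 0.5069^3 × 0.4931^1 = 0.256899
P(M+4) = 6 × 0.5069^2 × 0.4931^2 = 0.374857
P(M+6) = 4 × 0.5069^1 × 0.4931^3 = 0.243101
P(M+8) = 0.4931^4 = 0.059121
The M+4 peak is largest (0.374857); scaling to 100 gives 17.6 : 68.5 : 100.0 : 64.9 : 15.8.

17.6 : 68.5 : 100.0 : 64.9 : 15.8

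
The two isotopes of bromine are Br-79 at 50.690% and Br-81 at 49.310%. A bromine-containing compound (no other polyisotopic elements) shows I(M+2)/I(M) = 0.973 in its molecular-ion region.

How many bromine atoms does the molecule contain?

1

For n independent Br atoms, I(M+2)/I(M) = n · (abundance Br-81) / (abundance Br-79) = n · 0.49310/0.50690.
n = 0.973 × 0.50690/0.49310 = 1.00 ≈ 1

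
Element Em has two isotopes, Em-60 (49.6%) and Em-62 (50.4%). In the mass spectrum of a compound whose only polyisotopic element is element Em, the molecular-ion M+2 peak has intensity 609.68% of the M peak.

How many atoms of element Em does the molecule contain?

For n independent Em atoms, I(M+2)/I(M) = n · (abundance Em-62) / (abundance Em-60) = n · 0.504/0.496.
n = 6.0968 × 0.496/0.504 = 6.00 ≈ 6

6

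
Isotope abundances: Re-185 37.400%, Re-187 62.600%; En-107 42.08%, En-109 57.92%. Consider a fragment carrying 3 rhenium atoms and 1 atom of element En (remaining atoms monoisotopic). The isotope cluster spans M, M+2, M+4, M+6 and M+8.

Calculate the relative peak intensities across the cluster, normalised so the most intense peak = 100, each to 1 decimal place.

Rhenium pattern (n=3): 0.05231362 : 0.26268713 : 0.43968487 : 0.24531438
Element En pattern (n=1): 0.4208 : 0.5792
Convolve the two distributions (both contribute in 2-u steps):
  M: 0.05231362×0.4208 = 0.022014
  M+2: 0.05231362×0.5792 + 0.26268713×0.4208 = 0.140839
  M+4: 0.26268713×0.5792 + 0.43968487×0.4208 = 0.337168
  M+6: 0.43968487×0.5792 + 0.24531438×0.4208 = 0.357894
  M+8: 0.24531438×0.5792 = 0.142086
Scale to base peak (0.357894) = 100: 6.2 : 39.4 : 94.2 : 100.0 : 39.7

6.2 : 39.4 : 94.2 : 100.0 : 39.7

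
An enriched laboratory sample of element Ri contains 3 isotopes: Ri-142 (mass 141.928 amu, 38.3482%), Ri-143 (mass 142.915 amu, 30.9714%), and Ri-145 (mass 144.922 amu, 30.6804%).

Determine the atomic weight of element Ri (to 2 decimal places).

Weight each isotope mass by its fractional abundance: 0.383482 × 141.928 + 0.309714 × 142.915 + 0.306804 × 144.922
= 54.4268 + 44.2628 + 44.4626 = 143.1522 amu

143.15 amu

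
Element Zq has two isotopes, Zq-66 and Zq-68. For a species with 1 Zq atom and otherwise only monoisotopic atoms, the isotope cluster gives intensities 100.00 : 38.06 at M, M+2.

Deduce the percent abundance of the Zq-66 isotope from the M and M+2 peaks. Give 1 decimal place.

Write p for the Zq-66 fraction. I(M+2)/I(M) = [C(1,1)·p^0·(1−p)] / p^1 = 1·(1−p)/p = 38.06/100.00 = 0.3806
(1−p)/p = 0.3806/1 = 0.3806  ⇒  p = 1/(1 + 0.3806) = 0.7243
Zq-66: 72.4%, Zq-68: 27.6%.

72.4%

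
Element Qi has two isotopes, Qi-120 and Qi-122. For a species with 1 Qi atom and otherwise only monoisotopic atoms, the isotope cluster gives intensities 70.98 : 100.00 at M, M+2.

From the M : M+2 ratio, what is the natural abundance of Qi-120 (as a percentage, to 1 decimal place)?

If p is the fraction of Qi that is Qi-120, then I(M+2)/I(M) = [C(1,1)·p^0·(1−p)] / p^1 = 1·(1−p)/p = 100.00/70.98 = 1.4088
(1−p)/p = 1.4088/1 = 1.4088  ⇒  p = 1/(1 + 1.4088) = 0.4151
Qi-120: 41.5%, Qi-122: 58.5%.

41.5%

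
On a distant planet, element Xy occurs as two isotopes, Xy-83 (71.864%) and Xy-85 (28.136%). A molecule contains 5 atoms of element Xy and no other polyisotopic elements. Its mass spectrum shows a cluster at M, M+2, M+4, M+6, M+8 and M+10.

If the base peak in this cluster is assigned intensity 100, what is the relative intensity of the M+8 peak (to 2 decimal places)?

Binomial terms of (0.71864 + 0.28136)^5: M 0.1917, M+2 0.3752, M+4 0.2938, M+6 0.1150, M+8 0.0225, M+10 0.0018 → M+2 is the base peak.
P(M+2) = C(5,1) × 0.71864^4 × 0.28136^1 = 5 × 0.26671384 × 0.28136 = 0.375213 (base)
P(M+8) = C(5,4) × 0.71864^1 × 0.28136^4 = 5 × 0.71864 × 0.00626685 = 0.022518
Relative intensity = 0.022518 / 0.375213 × 100 = 6.00

6.00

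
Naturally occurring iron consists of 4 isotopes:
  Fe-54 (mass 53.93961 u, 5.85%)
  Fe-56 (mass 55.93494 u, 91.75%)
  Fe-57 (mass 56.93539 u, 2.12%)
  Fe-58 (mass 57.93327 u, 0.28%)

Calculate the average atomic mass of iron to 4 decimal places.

Weight each isotope mass by its fractional abundance: 0.0585 × 53.93961 + 0.9175 × 55.93494 + 0.0212 × 56.93539 + 0.0028 × 57.93327
= 3.155467 + 51.320307 + 1.207030 + 0.162213 = 55.845017 u

55.8450 u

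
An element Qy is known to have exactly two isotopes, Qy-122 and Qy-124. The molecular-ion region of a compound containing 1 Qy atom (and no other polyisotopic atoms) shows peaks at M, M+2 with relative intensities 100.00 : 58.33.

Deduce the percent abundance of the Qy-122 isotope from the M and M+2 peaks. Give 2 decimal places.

Let p = fractional abundance of Qy-122. I(M+2)/I(M) = [C(1,1)·p^0·(1−p)] / p^1 = 1·(1−p)/p = 58.33/100.00 = 0.5833
(1−p)/p = 0.5833/1 = 0.5833  ⇒  p = 1/(1 + 0.5833) = 0.6316
Qy-122: 63.16%, Qy-124: 36.84%.

63.16%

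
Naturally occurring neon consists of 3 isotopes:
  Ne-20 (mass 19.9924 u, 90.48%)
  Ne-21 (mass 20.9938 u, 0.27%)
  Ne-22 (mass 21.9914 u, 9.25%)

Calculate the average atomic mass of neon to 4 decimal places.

Ar = Σ fᵢ·mᵢ = 0.9048 × 19.9924 + 0.0027 × 20.9938 + 0.0925 × 21.9914
= 18.08912 + 0.05668 + 2.03420 = 20.18000 u

20.1800 u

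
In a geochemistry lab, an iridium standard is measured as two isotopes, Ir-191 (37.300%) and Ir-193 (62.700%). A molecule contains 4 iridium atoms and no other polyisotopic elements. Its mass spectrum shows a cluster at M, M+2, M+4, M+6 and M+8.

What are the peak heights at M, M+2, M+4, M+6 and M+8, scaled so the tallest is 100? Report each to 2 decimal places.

5.26 : 35.39 : 89.23 : 100.00 : 42.02

The 4 Ir atoms are independent, so intensities follow the terms of (0.37300 + 0.62700)^4.
P(M) = 0.37300^4 = 0.019357
P(M+2) = 4 × 0.37300^3 × 0.62700^1 = 0.130153
P(M+4) = 6 × 0.37300^2 × 0.62700^2 = 0.328174
P(M+6) = 4 × 0.37300^1 × 0.62700^3 = 0.367766
P(M+8) = 0.62700^4 = 0.154550
The M+6 peak is largest (0.367766); scaling to 100 gives 5.26 : 35.39 : 89.23 : 100.00 : 42.02.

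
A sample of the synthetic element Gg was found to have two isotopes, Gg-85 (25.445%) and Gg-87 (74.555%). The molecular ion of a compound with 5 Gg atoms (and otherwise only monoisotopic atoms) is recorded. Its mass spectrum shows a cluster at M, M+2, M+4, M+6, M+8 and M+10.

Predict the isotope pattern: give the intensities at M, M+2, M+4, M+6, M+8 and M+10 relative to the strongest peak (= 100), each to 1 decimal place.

0.3 : 4.0 : 23.3 : 68.3 : 100.0 : 58.6

The 5 Gg atoms are independent, so intensities follow the terms of (0.25445 + 0.74555)^5.
P(M) = 0.25445^5 = 0.001067
P(M+2) = 5 × 0.25445^4 × 0.74555^1 = 0.015626
P(M+4) = 10 × 0.25445^3 × 0.74555^2 = 0.091572
P(M+6) = 10 × 0.25445^2 × 0.74555^3 = 0.268309
P(M+8) = 5 × 0.25445^1 × 0.74555^4 = 0.393079
P(M+10) = 0.74555^5 = 0.230348
The M+8 peak is largest (0.393079); scaling to 100 gives 0.3 : 4.0 : 23.3 : 68.3 : 100.0 : 58.6.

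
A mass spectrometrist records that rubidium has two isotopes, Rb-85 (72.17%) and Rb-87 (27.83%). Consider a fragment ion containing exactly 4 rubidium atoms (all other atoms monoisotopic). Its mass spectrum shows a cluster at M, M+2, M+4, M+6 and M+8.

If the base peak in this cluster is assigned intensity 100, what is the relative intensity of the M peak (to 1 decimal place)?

64.8

Binomial terms of (0.7217 + 0.2783)^4: M 0.2713, M+2 0.4184, M+4 0.2420, M+6 0.0622, M+8 0.0060 → M+2 is the base peak.
P(M+2) = C(4,1) × 0.7217^3 × 0.2783^1 = 4 × 0.37589809 × 0.2783 = 0.418450 (base)
P(M) = C(4,0) × 0.7217^4 × 0.2783^0 = 1 × 0.27128565 × 1.0000 = 0.271286
Relative intensity = 0.271286 / 0.418450 × 100 = 64.8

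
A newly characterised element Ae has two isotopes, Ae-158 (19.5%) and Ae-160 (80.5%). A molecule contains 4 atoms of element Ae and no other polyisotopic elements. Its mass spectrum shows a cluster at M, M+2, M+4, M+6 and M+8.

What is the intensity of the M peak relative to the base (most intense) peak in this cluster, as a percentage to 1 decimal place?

0.3%

(0.195 + 0.805)^4 gives M 0.0014, M+2 0.0239, M+4 0.1478, M+6 0.4069, M+8 0.4199; the largest is M+8.
P(M+8) = C(4,4) × 0.195^0 × 0.805^4 = 1 × 1.0000 × 0.4199364 = 0.419936 (base)
P(M) = C(4,0) × 0.195^4 × 0.805^0 = 1 × 0.0014459 × 1.0000 = 0.001446
Relative intensity = 0.001446 / 0.419936 × 100 = 0.3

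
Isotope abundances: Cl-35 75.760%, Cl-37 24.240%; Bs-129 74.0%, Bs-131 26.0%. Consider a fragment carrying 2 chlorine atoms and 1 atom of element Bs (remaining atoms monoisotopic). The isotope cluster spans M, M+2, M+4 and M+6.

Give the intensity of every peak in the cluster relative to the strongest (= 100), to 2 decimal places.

Chlorine pattern (n=2): 0.57395776 : 0.36728448 : 0.05875776
Element Bs pattern (n=1): 0.7400 : 0.2600
Convolve the two distributions (both contribute in 2-u steps):
  M: 0.57395776×0.7400 = 0.424729
  M+2: 0.57395776×0.2600 + 0.36728448×0.7400 = 0.421020
  M+4: 0.36728448×0.2600 + 0.05875776×0.7400 = 0.138975
  M+6: 0.05875776×0.2600 = 0.015277
Scale to base peak (0.424729) = 100: 100.00 : 99.13 : 32.72 : 3.60

100.00 : 99.13 : 32.72 : 3.60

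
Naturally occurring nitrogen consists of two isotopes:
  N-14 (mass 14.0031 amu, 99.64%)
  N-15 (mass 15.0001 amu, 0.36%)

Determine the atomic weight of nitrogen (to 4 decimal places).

14.0067 amu

Average mass = Σ (abundance × isotope mass) = 0.9964 × 14.0031 + 0.0036 × 15.0001
= 13.95269 + 0.05400 = 14.00669 amu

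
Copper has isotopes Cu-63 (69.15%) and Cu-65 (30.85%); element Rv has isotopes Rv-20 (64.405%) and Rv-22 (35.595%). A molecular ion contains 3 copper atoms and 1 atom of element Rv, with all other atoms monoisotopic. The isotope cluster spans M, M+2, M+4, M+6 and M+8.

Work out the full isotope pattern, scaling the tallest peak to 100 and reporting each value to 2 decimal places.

52.88 : 100.00 : 70.69 : 22.15 : 2.60

Copper pattern (n=3): 0.33065611 : 0.44254842 : 0.19743483 : 0.02936064
Element Rv pattern (n=1): 0.64405 : 0.35595
Convolve the two distributions (both contribute in 2-u steps):
  M: 0.33065611×0.64405 = 0.212959
  M+2: 0.33065611×0.35595 + 0.44254842×0.64405 = 0.402720
  M+4: 0.44254842×0.35595 + 0.19743483×0.64405 = 0.284683
  M+6: 0.19743483×0.35595 + 0.02936064×0.64405 = 0.089187
  M+8: 0.02936064×0.35595 = 0.010451
Scale to base peak (0.402720) = 100: 52.88 : 100.00 : 70.69 : 22.15 : 2.60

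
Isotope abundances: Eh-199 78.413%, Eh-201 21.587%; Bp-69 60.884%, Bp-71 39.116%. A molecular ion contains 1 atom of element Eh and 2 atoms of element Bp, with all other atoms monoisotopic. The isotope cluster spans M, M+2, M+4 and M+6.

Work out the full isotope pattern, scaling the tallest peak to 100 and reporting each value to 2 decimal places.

64.09 : 100.00 : 49.13 : 7.28

Element Eh pattern (n=1): 0.78413 : 0.21587
Element Bp pattern (n=2): 0.37068615 : 0.47630771 : 0.15300615
Convolve the two distributions (both contribute in 2-u steps):
  M: 0.78413×0.37068615 = 0.290666
  M+2: 0.78413×0.47630771 + 0.21587×0.37068615 = 0.453507
  M+4: 0.78413×0.15300615 + 0.21587×0.47630771 = 0.222797
  M+6: 0.21587×0.15300615 = 0.033029
Scale to base peak (0.453507) = 100: 64.09 : 100.00 : 49.13 : 7.28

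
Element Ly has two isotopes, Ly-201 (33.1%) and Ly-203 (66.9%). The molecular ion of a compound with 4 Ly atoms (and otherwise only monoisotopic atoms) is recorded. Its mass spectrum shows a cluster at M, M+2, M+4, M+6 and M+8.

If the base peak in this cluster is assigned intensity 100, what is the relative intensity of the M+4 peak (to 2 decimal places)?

(0.331 + 0.669)^4 gives M 0.0120, M+2 0.0970, M+4 0.2942, M+6 0.3964, M+8 0.2003; the largest is M+6.
P(M+6) = C(4,3) × 0.331^1 × 0.669^3 = 4 × 0.3310 × 0.29941831 = 0.396430 (base)
P(M+4) = C(4,2) × 0.331^2 × 0.669^2 = 6 × 0.109561 × 0.447561 = 0.294211
Relative intensity = 0.294211 / 0.396430 × 100 = 74.22

74.22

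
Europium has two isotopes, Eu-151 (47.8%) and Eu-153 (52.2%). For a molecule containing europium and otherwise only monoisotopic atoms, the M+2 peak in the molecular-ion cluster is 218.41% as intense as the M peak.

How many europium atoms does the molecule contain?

2

For n independent Eu atoms, I(M+2)/I(M) = n · (abundance Eu-153) / (abundance Eu-151) = n · 0.522/0.478.
n = 2.1841 × 0.478/0.522 = 2.00 ≈ 2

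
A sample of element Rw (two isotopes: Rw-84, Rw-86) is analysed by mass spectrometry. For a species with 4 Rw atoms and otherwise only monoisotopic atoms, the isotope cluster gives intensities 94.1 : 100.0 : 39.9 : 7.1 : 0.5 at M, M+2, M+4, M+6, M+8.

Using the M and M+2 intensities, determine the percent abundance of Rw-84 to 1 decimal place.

79.0%

If p is the fraction of Rw that is Rw-84, then I(M+2)/I(M) = [C(4,1)·p^3·(1−p)] / p^4 = 4·(1−p)/p = 100.0/94.1 = 1.0627
(1−p)/p = 1.0627/4 = 0.2657  ⇒  p = 1/(1 + 0.2657) = 0.7901
Rw-84: 79.0%, Rw-86: 21.0%.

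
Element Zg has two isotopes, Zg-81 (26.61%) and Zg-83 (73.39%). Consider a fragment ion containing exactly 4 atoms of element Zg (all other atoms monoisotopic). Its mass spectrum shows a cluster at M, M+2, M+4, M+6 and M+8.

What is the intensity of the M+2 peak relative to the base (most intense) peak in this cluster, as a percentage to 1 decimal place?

Binomial terms of (0.2661 + 0.7339)^4: M 0.0050, M+2 0.0553, M+4 0.2288, M+6 0.4207, M+8 0.2901 → M+6 is the base peak.
P(M+6) = C(4,3) × 0.2661^1 × 0.7339^3 = 4 × 0.2661 × 0.3952853 = 0.420742 (base)
P(M+2) = C(4,1) × 0.2661^3 × 0.7339^1 = 4 × 0.01884233 × 0.7339 = 0.055314
Relative intensity = 0.055314 / 0.420742 × 100 = 13.1

13.1%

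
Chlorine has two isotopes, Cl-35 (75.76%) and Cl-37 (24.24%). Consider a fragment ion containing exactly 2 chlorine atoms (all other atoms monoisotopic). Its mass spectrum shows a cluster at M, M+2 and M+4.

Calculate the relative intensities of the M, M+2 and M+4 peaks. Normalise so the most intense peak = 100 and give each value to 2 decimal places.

Expanding (0.7576 + 0.2424)^2:
P(M) = 0.7576^2 = 0.573958
P(M+2) = 2 × 0.7576^1 × 0.2424^1 = 0.367284
P(M+4) = 0.2424^2 = 0.058758
The M peak is largest (0.573958); scaling to 100 gives 100.00 : 63.99 : 10.24.

100.00 : 63.99 : 10.24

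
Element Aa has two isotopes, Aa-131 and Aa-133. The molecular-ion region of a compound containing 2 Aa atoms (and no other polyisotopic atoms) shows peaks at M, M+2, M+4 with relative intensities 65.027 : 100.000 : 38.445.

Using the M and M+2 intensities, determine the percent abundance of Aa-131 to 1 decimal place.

Write p for the Aa-131 fraction. I(M+2)/I(M) = [C(2,1)·p^1·(1−p)] / p^2 = 2·(1−p)/p = 100.000/65.027 = 1.5378
(1−p)/p = 1.5378/2 = 0.7689  ⇒  p = 1/(1 + 0.7689) = 0.5653
Aa-131: 56.5%, Aa-133: 43.5%.

56.5%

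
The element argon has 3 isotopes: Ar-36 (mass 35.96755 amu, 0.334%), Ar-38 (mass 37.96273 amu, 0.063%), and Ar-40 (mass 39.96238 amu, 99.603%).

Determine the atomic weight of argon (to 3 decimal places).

39.948 amu

The abundance-weighted mean is 0.00334 × 35.96755 + 0.00063 × 37.96273 + 0.99603 × 39.96238
= 0.120132 + 0.023917 + 39.803729 = 39.947778 amu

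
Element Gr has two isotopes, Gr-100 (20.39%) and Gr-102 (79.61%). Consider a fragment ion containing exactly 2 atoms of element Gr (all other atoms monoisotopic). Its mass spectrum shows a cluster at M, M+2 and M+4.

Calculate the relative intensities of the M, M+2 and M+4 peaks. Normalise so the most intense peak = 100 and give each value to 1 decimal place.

6.6 : 51.2 : 100.0

Each Gr atom is independently Gr-100 (p = 0.2039) or Gr-102 (q = 0.7961); the cluster is the binomial expansion (p + q)^2.
P(M) = 0.2039^2 = 0.041575
P(M+2) = 2 × 0.2039^1 × 0.7961^1 = 0.324650
P(M+4) = 0.7961^2 = 0.633775
The M+4 peak is largest (0.633775); scaling to 100 gives 6.6 : 51.2 : 100.0.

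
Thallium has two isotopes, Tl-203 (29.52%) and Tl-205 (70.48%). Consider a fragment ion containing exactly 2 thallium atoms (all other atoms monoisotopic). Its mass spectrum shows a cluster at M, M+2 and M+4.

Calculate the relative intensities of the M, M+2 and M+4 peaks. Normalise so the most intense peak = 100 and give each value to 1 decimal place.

Each Tl atom is independently Tl-203 (p = 0.2952) or Tl-205 (q = 0.7048); the cluster is the binomial expansion (p + q)^2.
P(M) = 0.2952^2 = 0.087143
P(M+2) = 2 × 0.2952^1 × 0.7048^1 = 0.416114
P(M+4) = 0.7048^2 = 0.496743
The M+4 peak is largest (0.496743); scaling to 100 gives 17.5 : 83.8 : 100.0.

17.5 : 83.8 : 100.0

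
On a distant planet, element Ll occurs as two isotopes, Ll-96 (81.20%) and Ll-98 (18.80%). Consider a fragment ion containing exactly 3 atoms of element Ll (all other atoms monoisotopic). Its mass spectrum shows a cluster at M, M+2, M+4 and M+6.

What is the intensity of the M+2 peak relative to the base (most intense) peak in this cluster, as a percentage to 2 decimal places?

(0.8120 + 0.1880)^3 gives M 0.5354, M+2 0.3719, M+4 0.0861, M+6 0.0066; the largest is M.
P(M) = C(3,0) × 0.8120^3 × 0.1880^0 = 1 × 0.53538733 × 1.0000 = 0.535387 (base)
P(M+2) = C(3,1) × 0.8120^2 × 0.1880^1 = 3 × 0.659344 × 0.1880 = 0.371870
Relative intensity = 0.371870 / 0.535387 × 100 = 69.46

69.46%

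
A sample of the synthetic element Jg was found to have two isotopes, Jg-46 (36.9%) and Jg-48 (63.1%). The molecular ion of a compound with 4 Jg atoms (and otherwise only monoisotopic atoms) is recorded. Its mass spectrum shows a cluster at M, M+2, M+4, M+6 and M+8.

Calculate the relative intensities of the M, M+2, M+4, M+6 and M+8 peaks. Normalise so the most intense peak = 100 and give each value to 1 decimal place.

5.0 : 34.2 : 87.7 : 100.0 : 42.8

Each Jg atom is independently Jg-46 (p = 0.369) or Jg-48 (q = 0.631); the cluster is the binomial expansion (p + q)^4.
P(M) = 0.369^4 = 0.018540
P(M+2) = 4 × 0.369^3 × 0.631^1 = 0.126814
P(M+4) = 6 × 0.369^2 × 0.631^2 = 0.325284
P(M+6) = 4 × 0.369^1 × 0.631^3 = 0.370830
P(M+8) = 0.631^4 = 0.158532
The M+6 peak is largest (0.370830); scaling to 100 gives 5.0 : 34.2 : 87.7 : 100.0 : 42.8.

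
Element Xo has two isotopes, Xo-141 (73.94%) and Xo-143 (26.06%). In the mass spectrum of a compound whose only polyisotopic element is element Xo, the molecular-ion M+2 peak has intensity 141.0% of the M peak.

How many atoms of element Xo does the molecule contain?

With n Xo atoms, P(M+2)/P(M) = C(n,1)·p^(n−1)q / p^n = n·q/p = n · 0.2606/0.7394.
n = 1.410 × 0.7394/0.2606 = 4.00 ≈ 4

4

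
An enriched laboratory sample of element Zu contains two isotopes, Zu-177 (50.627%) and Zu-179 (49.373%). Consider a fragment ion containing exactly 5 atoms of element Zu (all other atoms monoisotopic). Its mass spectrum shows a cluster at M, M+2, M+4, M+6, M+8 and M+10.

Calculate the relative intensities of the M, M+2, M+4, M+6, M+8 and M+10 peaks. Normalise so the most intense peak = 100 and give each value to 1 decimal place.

Each Zu atom is independently Zu-177 (p = 0.50627) or Zu-179 (q = 0.49373); the cluster is the binomial expansion (p + q)^5.
P(M) = 0.50627^5 = 0.033259
P(M+2) = 5 × 0.50627^4 × 0.49373^1 = 0.162177
P(M+4) = 10 × 0.50627^3 × 0.49373^2 = 0.316319
P(M+6) = 10 × 0.50627^2 × 0.49373^3 = 0.308484
P(M+8) = 5 × 0.50627^1 × 0.49373^4 = 0.150422
P(M+10) = 0.49373^5 = 0.029339
The M+4 peak is largest (0.316319); scaling to 100 gives 10.5 : 51.3 : 100.0 : 97.5 : 47.6 : 9.3.

10.5 : 51.3 : 100.0 : 97.5 : 47.6 : 9.3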